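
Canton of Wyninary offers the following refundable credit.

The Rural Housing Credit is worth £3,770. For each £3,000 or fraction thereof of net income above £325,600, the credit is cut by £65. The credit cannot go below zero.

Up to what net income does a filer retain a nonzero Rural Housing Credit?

After 57 increments the reduction is 57 × £65 = £3,705, leaving £65; one more increment wipes it out. Increment 57 ends at excess 57 × £3,000 = £171,000, so the highest qualifying income is £325,600 + £171,000 = £496,600.

£496,600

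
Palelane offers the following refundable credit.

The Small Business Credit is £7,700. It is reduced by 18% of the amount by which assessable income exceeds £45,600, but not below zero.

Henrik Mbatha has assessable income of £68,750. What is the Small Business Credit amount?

Small Business Credit: 18% of the £23,150 excess over £45,600 is £4,167; credit = £7,700 − £4,167 = £3,533.

£3,533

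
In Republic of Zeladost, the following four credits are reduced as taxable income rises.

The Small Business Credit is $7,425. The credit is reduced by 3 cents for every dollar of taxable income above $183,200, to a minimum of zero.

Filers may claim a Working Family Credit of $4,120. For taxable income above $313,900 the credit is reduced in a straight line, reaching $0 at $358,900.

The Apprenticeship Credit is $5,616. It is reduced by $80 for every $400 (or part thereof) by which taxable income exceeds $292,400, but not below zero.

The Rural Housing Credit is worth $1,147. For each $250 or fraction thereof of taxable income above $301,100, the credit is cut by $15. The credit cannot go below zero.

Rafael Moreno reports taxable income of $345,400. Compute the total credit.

Small Business Credit: 3% of the $162,200 excess over $183,200 is $4,866; credit = $7,425 − $4,866 = $2,559.
Working Family Credit: $345,400 is $31,500 into a $45,000 phase-out range, leaving 13,500/45,000 of the credit: $4,120 × 13,500/45,000 = $1,236.
Apprenticeship Credit: income exceeds $292,400 by $53,000 → 133 increments × $80 = $10,640 ≥ base, so the credit is $0.
Rural Housing Credit: income exceeds $301,100 by $44,300 → 178 increments × $15 = $2,670 ≥ base, so the credit is $0.
Total: $2,559 + $1,236 + $0 + $0 = $3,795.

$3,795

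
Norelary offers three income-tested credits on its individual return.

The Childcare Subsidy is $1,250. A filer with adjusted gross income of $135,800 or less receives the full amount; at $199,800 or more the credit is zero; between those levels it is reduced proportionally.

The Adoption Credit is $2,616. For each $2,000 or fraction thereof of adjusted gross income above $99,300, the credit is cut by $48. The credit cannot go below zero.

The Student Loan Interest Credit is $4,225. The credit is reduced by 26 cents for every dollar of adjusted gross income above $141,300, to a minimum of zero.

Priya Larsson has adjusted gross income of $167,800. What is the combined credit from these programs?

$1,561

Childcare Subsidy: $167,800 is $32,000 into a $64,000 phase-out range, leaving 32,000/64,000 of the credit: $1,250 × 32,000/64,000 = $625.
Adoption Credit: income exceeds $99,300 by $68,500, which is 35 full-or-partial $2,000 increments; reduction = 35 × $48 = $1,680, leaving $936.
Student Loan Interest Credit: 26% of the $26,500 excess over $141,300 is $6,890 ≥ base, so the credit is $0.
Total: $625 + $936 + $0 = $1,561.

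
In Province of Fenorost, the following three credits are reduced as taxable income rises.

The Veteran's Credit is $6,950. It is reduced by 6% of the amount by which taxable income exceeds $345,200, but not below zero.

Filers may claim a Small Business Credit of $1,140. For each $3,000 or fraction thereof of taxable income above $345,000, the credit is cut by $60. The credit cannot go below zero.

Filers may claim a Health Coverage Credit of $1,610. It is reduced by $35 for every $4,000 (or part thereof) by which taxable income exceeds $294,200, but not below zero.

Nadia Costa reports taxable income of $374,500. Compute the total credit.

Veteran's Credit: 6% of the $29,300 excess over $345,200 is $1,758; credit = $6,950 − $1,758 = $5,192.
Small Business Credit: income exceeds $345,000 by $29,500, which is 10 full-or-partial $3,000 increments; reduction = 10 × $60 = $600, leaving $540.
Health Coverage Credit: income exceeds $294,200 by $80,300, which is 21 full-or-partial $4,000 increments; reduction = 21 × $35 = $735, leaving $875.
Total: $5,192 + $540 + $875 = $6,607.

$6,607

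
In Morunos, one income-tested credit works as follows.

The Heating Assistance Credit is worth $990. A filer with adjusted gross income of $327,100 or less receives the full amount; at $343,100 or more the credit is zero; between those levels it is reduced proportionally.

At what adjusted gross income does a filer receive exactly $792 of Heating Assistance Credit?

$792 is 792/990 of the full $990, so 198/990 of the $16,000 range has been used: income = $327,100 + $16,000 × 198/990 = $330,300.

$330,300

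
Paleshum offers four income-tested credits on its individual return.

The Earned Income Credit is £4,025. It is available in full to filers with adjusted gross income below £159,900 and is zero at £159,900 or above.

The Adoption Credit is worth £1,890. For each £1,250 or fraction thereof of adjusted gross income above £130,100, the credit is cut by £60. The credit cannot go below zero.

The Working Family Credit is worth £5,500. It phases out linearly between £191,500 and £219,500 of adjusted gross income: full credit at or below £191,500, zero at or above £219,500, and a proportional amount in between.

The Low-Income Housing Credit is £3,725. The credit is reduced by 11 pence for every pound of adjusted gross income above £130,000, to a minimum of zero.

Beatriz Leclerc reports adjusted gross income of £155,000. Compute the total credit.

Earned Income Credit: £155,000 is below the £159,900 cutoff, so the full £4,025 applies.
Adoption Credit: income exceeds £130,100 by £24,900, which is 20 full-or-partial £1,250 increments; reduction = 20 × £60 = £1,200, leaving £690.
Working Family Credit: £155,000 is at or below the £191,500 threshold, so the full £5,500 applies.
Low-Income Housing Credit: 11% of the £25,000 excess over £130,000 is £2,750; credit = £3,725 − £2,750 = £975.
Total: £4,025 + £690 + £5,500 + £975 = £11,190.

£11,190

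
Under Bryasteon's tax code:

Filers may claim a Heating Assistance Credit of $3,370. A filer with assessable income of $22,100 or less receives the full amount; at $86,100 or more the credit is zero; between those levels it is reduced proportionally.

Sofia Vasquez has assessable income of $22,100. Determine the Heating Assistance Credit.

Heating Assistance Credit: $22,100 is at or below the $22,100 threshold, so the full $3,370 applies.

$3,370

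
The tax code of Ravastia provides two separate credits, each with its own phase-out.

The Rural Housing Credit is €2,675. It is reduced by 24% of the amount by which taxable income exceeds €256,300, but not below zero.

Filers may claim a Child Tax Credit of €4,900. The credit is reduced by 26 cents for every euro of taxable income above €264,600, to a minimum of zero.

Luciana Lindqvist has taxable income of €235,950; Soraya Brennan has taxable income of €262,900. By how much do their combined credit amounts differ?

Luciana (€235,950): Rural Housing Credit: €235,950 is at or below the €256,300 threshold, so the full €2,675 applies. Child Tax Credit: €235,950 is at or below the €264,600 threshold, so the full €4,900 applies. total €2,675 + €4,900 = €7,575
Soraya (€262,900): Rural Housing Credit: 24% of the €6,600 excess over €256,300 is €1,584; credit = €2,675 − €1,584 = €1,091. Child Tax Credit: €262,900 is at or below the €264,600 threshold, so the full €4,900 applies. total €1,091 + €4,900 = €5,991
Difference: |€7,575 − €5,991| = €1,584.

€1,584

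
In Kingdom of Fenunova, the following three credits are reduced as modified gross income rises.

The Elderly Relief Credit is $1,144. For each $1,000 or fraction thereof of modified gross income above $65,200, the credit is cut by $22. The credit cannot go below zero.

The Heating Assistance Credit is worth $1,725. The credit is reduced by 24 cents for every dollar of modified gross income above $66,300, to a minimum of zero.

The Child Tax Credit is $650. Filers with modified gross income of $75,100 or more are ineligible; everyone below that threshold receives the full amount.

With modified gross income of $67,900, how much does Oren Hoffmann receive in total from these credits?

Elderly Relief Credit: income exceeds $65,200 by $2,700, which is 3 full-or-partial $1,000 increments; reduction = 3 × $22 = $66, leaving $1,078.
Heating Assistance Credit: 24% of the $1,600 excess over $66,300 is $384; credit = $1,725 − $384 = $1,341.
Child Tax Credit: $67,900 is below the $75,100 cutoff, so the full $650 applies.
Total: $1,078 + $1,341 + $650 = $3,069.

$3,069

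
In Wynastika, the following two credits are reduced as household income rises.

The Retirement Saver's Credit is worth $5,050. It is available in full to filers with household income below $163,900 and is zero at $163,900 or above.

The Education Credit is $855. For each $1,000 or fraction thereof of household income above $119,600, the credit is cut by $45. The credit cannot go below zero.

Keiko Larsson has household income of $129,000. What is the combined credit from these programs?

Retirement Saver's Credit: $129,000 is below the $163,900 cutoff, so the full $5,050 applies.
Education Credit: income exceeds $119,600 by $9,400, which is 10 full-or-partial $1,000 increments; reduction = 10 × $45 = $450, leaving $405.
Total: $5,050 + $405 = $5,455.

$5,455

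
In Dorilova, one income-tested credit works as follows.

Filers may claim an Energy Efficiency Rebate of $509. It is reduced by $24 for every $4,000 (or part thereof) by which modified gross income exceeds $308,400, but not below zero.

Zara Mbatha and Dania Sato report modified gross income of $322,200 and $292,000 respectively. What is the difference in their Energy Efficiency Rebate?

$96

Zara ($322,200): Energy Efficiency Rebate: income exceeds $308,400 by $13,800, which is 4 full-or-partial $4,000 increments; reduction = 4 × $24 = $96, leaving $413.
Dania ($292,000): Energy Efficiency Rebate: $292,000 is at or below the $308,400 threshold, so the full $509 applies.
Difference: |$413 − $509| = $96.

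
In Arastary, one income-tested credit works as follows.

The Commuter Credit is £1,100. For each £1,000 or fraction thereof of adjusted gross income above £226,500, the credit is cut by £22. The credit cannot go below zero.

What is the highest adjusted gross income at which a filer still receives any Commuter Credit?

£275,500

After 49 increments the reduction is 49 × £22 = £1,078, leaving £22; one more increment wipes it out. Increment 49 ends at excess 49 × £1,000 = £49,000, so the highest qualifying income is £226,500 + £49,000 = £275,500.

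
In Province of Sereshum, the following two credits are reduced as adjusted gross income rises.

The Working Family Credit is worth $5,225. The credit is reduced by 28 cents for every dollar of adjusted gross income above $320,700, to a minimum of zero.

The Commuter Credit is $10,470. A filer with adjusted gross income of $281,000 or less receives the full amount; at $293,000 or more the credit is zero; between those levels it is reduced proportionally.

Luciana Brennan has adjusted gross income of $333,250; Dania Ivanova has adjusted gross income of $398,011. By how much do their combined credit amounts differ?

$1,711

Luciana ($333,250): Working Family Credit: 28% of the $12,550 excess over $320,700 is $3,514; credit = $5,225 − $3,514 = $1,711. Commuter Credit: $333,250 is at or above $293,000, so the credit is $0. total $1,711 + $0 = $1,711
Dania ($398,011): Working Family Credit: 28% of the $77,311 excess over $320,700 is $21,647.08 ≥ base, so the credit is $0. Commuter Credit: $398,011 is at or above $293,000, so the credit is $0. total $0 + $0 = $0
Difference: |$1,711 − $0| = $1,711.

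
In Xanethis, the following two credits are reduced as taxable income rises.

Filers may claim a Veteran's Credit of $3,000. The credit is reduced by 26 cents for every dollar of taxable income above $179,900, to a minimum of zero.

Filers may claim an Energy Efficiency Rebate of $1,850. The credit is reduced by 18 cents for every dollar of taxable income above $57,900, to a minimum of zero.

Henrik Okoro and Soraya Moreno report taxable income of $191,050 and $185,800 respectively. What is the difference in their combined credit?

Henrik ($191,050): Veteran's Credit: 26% of the $11,150 excess over $179,900 is $2,899; credit = $3,000 − $2,899 = $101. Energy Efficiency Rebate: 18% of the $133,150 excess over $57,900 is $23,967 ≥ base, so the credit is $0. total $101 + $0 = $101
Soraya ($185,800): Veteran's Credit: 26% of the $5,900 excess over $179,900 is $1,534; credit = $3,000 − $1,534 = $1,466. Energy Efficiency Rebate: 18% of the $127,900 excess over $57,900 is $23,022 ≥ base, so the credit is $0. total $1,466 + $0 = $1,466
Difference: |$101 − $1,466| = $1,365.

$1,365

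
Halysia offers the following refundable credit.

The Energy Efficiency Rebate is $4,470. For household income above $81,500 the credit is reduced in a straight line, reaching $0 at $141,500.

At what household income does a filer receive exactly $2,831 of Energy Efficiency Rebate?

$103,500

$2,831 is 2,831/4,470 of the full $4,470, so 1,639/4,470 of the $60,000 range has been used: income = $81,500 + $60,000 × 1,639/4,470 = $103,500.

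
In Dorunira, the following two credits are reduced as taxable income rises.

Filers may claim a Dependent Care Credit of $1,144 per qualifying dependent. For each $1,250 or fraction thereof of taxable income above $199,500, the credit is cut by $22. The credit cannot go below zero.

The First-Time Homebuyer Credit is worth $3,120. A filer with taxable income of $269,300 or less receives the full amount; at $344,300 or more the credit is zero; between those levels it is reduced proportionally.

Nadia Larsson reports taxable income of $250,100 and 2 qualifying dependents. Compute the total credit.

$4,506

Dependent Care Credit: base = 2 × $1,144 = $2,288. income exceeds $199,500 by $50,600, which is 41 full-or-partial $1,250 increments; reduction = 41 × $22 = $902, leaving $1,386.
First-Time Homebuyer Credit: $250,100 is at or below the $269,300 threshold, so the full $3,120 applies.
Total: $1,386 + $3,120 = $4,506.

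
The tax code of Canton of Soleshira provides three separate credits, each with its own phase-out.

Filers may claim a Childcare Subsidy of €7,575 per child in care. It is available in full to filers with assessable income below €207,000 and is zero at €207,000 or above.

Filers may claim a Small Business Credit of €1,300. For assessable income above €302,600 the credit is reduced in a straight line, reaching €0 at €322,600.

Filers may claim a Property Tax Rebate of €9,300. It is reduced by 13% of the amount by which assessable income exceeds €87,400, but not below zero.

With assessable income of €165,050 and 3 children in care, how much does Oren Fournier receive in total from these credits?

Childcare Subsidy: base = 3 × €7,575 = €22,725. €165,050 is below the €207,000 cutoff, so the full €22,725 applies.
Small Business Credit: €165,050 is at or below the €302,600 threshold, so the full €1,300 applies.
Property Tax Rebate: 13% of the €77,650 excess over €87,400 is €10,094.50 ≥ base, so the credit is €0.
Total: €22,725 + €1,300 + €0 = €24,025.

€24,025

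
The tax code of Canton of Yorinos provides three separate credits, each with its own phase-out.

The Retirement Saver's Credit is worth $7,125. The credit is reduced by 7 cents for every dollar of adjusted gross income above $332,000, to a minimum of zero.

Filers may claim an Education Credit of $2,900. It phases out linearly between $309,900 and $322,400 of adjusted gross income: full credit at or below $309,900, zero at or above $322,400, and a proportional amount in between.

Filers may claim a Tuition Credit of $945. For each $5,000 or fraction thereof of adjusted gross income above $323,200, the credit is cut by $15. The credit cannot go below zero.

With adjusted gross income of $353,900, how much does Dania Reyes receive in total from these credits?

Retirement Saver's Credit: 7% of the $21,900 excess over $332,000 is $1,533; credit = $7,125 − $1,533 = $5,592.
Education Credit: $353,900 is at or above $322,400, so the credit is $0.
Tuition Credit: income exceeds $323,200 by $30,700, which is 7 full-or-partial $5,000 increments; reduction = 7 × $15 = $105, leaving $840.
Total: $5,592 + $0 + $840 = $6,432.

$6,432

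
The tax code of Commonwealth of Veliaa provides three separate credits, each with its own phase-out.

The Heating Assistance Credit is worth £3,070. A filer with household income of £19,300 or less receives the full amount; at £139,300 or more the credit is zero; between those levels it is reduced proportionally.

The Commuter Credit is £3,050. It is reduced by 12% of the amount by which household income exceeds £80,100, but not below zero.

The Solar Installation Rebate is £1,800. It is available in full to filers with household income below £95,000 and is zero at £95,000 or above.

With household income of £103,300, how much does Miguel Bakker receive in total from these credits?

£1,187

Heating Assistance Credit: £103,300 is £84,000 into a £120,000 phase-out range, leaving 36,000/120,000 of the credit: £3,070 × 36,000/120,000 = £921.
Commuter Credit: 12% of the £23,200 excess over £80,100 is £2,784; credit = £3,050 − £2,784 = £266.
Solar Installation Rebate: £103,300 meets or exceeds the £95,000 cutoff, so the credit is £0.
Total: £921 + £266 + £0 = £1,187.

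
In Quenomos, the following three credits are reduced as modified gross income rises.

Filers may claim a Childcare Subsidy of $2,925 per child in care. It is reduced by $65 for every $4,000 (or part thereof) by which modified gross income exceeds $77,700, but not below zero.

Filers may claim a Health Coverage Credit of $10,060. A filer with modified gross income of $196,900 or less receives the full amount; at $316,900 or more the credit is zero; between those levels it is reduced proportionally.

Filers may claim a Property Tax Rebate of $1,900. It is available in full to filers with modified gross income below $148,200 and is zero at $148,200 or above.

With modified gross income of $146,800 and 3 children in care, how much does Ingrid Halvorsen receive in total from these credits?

Childcare Subsidy: base = 3 × $2,925 = $8,775. income exceeds $77,700 by $69,100, which is 18 full-or-partial $4,000 increments; reduction = 18 × $65 = $1,170, leaving $7,605.
Health Coverage Credit: $146,800 is at or below the $196,900 threshold, so the full $10,060 applies.
Property Tax Rebate: $146,800 is below the $148,200 cutoff, so the full $1,900 applies.
Total: $7,605 + $10,060 + $1,900 = $19,565.

$19,565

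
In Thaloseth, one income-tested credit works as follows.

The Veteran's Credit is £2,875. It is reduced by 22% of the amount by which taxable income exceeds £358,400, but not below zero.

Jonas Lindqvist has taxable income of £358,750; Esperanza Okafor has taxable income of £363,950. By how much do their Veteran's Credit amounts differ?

£1,144

Jonas (£358,750): Veteran's Credit: 22% of the £350 excess over £358,400 is £77; credit = £2,875 − £77 = £2,798.
Esperanza (£363,950): Veteran's Credit: 22% of the £5,550 excess over £358,400 is £1,221; credit = £2,875 − £1,221 = £1,654.
Difference: |£2,798 − £1,654| = £1,144.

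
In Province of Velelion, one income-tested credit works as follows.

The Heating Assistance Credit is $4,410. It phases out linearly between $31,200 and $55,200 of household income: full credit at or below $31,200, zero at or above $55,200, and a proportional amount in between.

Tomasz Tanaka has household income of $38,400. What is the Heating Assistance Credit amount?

Heating Assistance Credit: $38,400 is $7,200 into a $24,000 phase-out range, leaving 16,800/24,000 of the credit: $4,410 × 16,800/24,000 = $3,087.

$3,087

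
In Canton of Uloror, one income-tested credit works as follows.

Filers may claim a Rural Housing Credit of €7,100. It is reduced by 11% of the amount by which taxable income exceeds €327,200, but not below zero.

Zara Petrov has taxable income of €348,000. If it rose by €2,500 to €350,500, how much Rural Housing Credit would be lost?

€275

At €348,000 — 11% of the €20,800 excess over €327,200 is €2,288; credit = €7,100 − €2,288 = €4,812.
At €350,500 — 11% of the €23,300 excess over €327,200 is €2,563; credit = €7,100 − €2,563 = €4,537.
Lost: €4,812 − €4,537 = €275.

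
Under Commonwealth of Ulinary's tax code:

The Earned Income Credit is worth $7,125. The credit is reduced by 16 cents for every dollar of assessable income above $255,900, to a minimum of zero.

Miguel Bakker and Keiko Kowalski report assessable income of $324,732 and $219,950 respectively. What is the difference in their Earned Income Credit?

Miguel ($324,732): Earned Income Credit: 16% of the $68,832 excess over $255,900 is $11,013.12 ≥ base, so the credit is $0.
Keiko ($219,950): Earned Income Credit: $219,950 is at or below the $255,900 threshold, so the full $7,125 applies.
Difference: |$0 − $7,125| = $7,125.

$7,125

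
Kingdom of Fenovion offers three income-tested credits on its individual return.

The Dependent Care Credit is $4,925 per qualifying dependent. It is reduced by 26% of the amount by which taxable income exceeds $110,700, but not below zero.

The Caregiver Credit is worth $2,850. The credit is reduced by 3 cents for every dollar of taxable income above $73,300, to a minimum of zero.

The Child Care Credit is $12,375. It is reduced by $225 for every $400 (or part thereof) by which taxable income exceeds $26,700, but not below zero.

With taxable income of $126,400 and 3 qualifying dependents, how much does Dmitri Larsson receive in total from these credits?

$11,950

Dependent Care Credit: base = 3 × $4,925 = $14,775. 26% of the $15,700 excess over $110,700 is $4,082; credit = $14,775 − $4,082 = $10,693.
Caregiver Credit: 3% of the $53,100 excess over $73,300 is $1,593; credit = $2,850 − $1,593 = $1,257.
Child Care Credit: income exceeds $26,700 by $99,700 → 250 increments × $225 = $56,250 ≥ base, so the credit is $0.
Total: $10,693 + $1,257 + $0 = $11,950.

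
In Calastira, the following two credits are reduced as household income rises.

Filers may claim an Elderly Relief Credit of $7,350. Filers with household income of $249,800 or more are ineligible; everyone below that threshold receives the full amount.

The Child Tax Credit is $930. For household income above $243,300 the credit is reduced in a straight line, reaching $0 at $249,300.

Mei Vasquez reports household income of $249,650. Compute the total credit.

$7,350

Elderly Relief Credit: $249,650 is below the $249,800 cutoff, so the full $7,350 applies.
Child Tax Credit: $249,650 is at or above $249,300, so the credit is $0.
Total: $7,350 + $0 = $7,350.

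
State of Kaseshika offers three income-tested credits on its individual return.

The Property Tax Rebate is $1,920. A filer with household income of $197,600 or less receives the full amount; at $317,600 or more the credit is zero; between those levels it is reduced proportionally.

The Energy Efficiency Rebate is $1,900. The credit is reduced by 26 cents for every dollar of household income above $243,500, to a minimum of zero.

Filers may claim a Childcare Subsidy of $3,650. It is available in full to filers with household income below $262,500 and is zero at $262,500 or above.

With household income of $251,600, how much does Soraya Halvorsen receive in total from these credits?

$4,706

Property Tax Rebate: $251,600 is $54,000 into a $120,000 phase-out range, leaving 66,000/120,000 of the credit: $1,920 × 66,000/120,000 = $1,056.
Energy Efficiency Rebate: 26% of the $8,100 excess over $243,500 is $2,106 ≥ base, so the credit is $0.
Childcare Subsidy: $251,600 is below the $262,500 cutoff, so the full $3,650 applies.
Total: $1,056 + $0 + $3,650 = $4,706.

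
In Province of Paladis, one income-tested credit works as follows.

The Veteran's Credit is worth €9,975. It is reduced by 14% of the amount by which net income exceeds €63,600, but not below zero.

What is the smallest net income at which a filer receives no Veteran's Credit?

€134,850

The credit falls by 14% of each euro above €63,600, so it reaches zero when the excess is €9,975 / 14% = €71,250: income = €63,600 + €71,250 = €134,850.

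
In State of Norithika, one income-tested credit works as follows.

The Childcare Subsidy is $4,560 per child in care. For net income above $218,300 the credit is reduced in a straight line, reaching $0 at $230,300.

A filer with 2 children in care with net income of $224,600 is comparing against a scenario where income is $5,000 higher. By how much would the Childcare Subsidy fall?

At $224,600 — base = 2 × $4,560 = $9,120. $224,600 is $6,300 into a $12,000 phase-out range, leaving 5,700/12,000 of the credit: $9,120 × 5,700/12,000 = $4,332.
At $229,600 — base = 2 × $4,560 = $9,120. $229,600 is $11,300 into a $12,000 phase-out range, leaving 700/12,000 of the credit: $9,120 × 700/12,000 = $532.
Lost: $4,332 − $532 = $3,800.

$3,800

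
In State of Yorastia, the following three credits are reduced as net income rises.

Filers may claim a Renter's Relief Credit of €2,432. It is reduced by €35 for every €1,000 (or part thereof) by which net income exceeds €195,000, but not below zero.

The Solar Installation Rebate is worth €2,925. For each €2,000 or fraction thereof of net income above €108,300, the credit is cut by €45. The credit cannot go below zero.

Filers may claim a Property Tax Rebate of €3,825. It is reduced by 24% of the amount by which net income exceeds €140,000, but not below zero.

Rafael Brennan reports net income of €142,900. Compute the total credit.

Renter's Relief Credit: €142,900 is at or below the €195,000 threshold, so the full €2,432 applies.
Solar Installation Rebate: income exceeds €108,300 by €34,600, which is 18 full-or-partial €2,000 increments; reduction = 18 × €45 = €810, leaving €2,115.
Property Tax Rebate: 24% of the €2,900 excess over €140,000 is €696; credit = €3,825 − €696 = €3,129.
Total: €2,432 + €2,115 + €3,129 = €7,676.

€7,676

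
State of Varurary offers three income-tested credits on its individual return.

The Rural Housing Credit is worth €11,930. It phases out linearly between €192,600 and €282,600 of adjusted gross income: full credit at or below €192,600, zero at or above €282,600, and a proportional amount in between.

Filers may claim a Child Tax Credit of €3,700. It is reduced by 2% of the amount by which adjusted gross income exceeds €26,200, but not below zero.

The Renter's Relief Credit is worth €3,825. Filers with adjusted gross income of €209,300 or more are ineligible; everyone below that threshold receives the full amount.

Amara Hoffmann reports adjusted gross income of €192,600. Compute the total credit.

€16,127

Rural Housing Credit: €192,600 is at or below the €192,600 threshold, so the full €11,930 applies.
Child Tax Credit: 2% of the €166,400 excess over €26,200 is €3,328; credit = €3,700 − €3,328 = €372.
Renter's Relief Credit: €192,600 is below the €209,300 cutoff, so the full €3,825 applies.
Total: €11,930 + €372 + €3,825 = €16,127.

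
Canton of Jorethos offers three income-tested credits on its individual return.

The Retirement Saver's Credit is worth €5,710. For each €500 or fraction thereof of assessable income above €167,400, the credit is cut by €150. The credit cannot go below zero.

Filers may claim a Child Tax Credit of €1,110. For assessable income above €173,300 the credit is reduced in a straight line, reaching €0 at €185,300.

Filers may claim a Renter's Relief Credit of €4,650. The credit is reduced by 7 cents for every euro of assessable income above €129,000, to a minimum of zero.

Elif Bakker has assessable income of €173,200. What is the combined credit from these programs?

Retirement Saver's Credit: income exceeds €167,400 by €5,800, which is 12 full-or-partial €500 increments; reduction = 12 × €150 = €1,800, leaving €3,910.
Child Tax Credit: €173,200 is at or below the €173,300 threshold, so the full €1,110 applies.
Renter's Relief Credit: 7% of the €44,200 excess over €129,000 is €3,094; credit = €4,650 − €3,094 = €1,556.
Total: €3,910 + €1,110 + €1,556 = €6,576.

€6,576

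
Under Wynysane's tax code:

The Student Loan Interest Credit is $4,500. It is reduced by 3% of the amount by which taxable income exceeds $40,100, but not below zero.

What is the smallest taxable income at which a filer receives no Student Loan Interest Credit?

The credit falls by 3% of each dollar above $40,100, so it reaches zero when the excess is $4,500 / 3% = $150,000: income = $40,100 + $150,000 = $190,100.

$190,100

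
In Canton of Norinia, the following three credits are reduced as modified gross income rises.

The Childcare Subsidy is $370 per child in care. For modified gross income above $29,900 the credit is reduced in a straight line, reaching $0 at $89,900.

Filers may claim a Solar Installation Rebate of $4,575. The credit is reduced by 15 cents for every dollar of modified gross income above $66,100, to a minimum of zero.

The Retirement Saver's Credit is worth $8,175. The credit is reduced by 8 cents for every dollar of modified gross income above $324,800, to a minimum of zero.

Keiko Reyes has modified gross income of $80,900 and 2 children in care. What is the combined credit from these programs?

$10,641

Childcare Subsidy: base = 2 × $370 = $740. $80,900 is $51,000 into a $60,000 phase-out range, leaving 9,000/60,000 of the credit: $740 × 9,000/60,000 = $111.
Solar Installation Rebate: 15% of the $14,800 excess over $66,100 is $2,220; credit = $4,575 − $2,220 = $2,355.
Retirement Saver's Credit: $80,900 is at or below the $324,800 threshold, so the full $8,175 applies.
Total: $111 + $2,355 + $8,175 = $10,641.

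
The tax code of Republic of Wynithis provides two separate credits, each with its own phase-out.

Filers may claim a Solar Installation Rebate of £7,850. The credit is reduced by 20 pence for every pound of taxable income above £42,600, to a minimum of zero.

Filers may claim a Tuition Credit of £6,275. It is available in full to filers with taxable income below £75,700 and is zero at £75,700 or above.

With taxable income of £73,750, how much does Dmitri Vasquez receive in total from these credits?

Solar Installation Rebate: 20% of the £31,150 excess over £42,600 is £6,230; credit = £7,850 − £6,230 = £1,620.
Tuition Credit: £73,750 is below the £75,700 cutoff, so the full £6,275 applies.
Total: £1,620 + £6,275 = £7,895.

£7,895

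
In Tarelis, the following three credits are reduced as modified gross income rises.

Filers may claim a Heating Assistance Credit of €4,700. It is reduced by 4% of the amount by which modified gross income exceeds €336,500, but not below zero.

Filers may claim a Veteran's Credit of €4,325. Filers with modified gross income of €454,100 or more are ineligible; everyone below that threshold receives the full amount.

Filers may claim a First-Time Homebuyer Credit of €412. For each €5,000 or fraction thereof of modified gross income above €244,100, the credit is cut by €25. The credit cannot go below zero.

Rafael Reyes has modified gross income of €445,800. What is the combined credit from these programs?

€4,653

Heating Assistance Credit: 4% of the €109,300 excess over €336,500 is €4,372; credit = €4,700 − €4,372 = €328.
Veteran's Credit: €445,800 is below the €454,100 cutoff, so the full €4,325 applies.
First-Time Homebuyer Credit: income exceeds €244,100 by €201,700 → 41 increments × €25 = €1,025 ≥ base, so the credit is €0.
Total: €328 + €4,325 + €0 = €4,653.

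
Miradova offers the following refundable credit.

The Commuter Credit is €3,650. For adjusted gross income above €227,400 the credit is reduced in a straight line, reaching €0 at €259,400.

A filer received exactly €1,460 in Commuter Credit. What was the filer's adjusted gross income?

€246,600

€1,460 is 1,460/3,650 of the full €3,650, so 2,190/3,650 of the €32,000 range has been used: income = €227,400 + €32,000 × 2,190/3,650 = €246,600.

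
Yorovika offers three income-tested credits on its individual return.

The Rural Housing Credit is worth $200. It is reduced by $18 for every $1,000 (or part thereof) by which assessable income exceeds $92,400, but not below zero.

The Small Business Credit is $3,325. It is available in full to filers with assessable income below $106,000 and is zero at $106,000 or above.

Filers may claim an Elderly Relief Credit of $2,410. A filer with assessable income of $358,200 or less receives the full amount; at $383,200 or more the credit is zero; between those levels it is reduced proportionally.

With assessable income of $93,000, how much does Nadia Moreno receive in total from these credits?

Rural Housing Credit: income exceeds $92,400 by $600, which is 1 full-or-partial $1,000 increment; reduction = 1 × $18 = $18, leaving $182.
Small Business Credit: $93,000 is below the $106,000 cutoff, so the full $3,325 applies.
Elderly Relief Credit: $93,000 is at or below the $358,200 threshold, so the full $2,410 applies.
Total: $182 + $3,325 + $2,410 = $5,917.

$5,917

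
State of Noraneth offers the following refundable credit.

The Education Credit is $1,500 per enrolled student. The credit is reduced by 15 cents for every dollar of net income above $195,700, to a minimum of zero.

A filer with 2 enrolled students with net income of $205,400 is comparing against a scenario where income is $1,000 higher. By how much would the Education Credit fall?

At $205,400 — base = 2 × $1,500 = $3,000. 15% of the $9,700 excess over $195,700 is $1,455; credit = $3,000 − $1,455 = $1,545.
At $206,400 — base = 2 × $1,500 = $3,000. 15% of the $10,700 excess over $195,700 is $1,605; credit = $3,000 − $1,605 = $1,395.
Lost: $1,545 − $1,395 = $150.

$150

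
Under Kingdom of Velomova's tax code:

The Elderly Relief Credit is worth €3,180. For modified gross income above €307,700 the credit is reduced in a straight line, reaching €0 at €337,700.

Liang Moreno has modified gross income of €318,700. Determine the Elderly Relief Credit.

€2,014

Elderly Relief Credit: €318,700 is €11,000 into a €30,000 phase-out range, leaving 19,000/30,000 of the credit: €3,180 × 19,000/30,000 = €2,014.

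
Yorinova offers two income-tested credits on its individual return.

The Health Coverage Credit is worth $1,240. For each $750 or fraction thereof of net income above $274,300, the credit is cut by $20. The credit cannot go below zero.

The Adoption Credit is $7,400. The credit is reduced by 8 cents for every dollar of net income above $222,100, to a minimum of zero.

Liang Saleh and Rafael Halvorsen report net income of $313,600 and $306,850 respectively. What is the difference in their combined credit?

$720

Liang ($313,600): Health Coverage Credit: income exceeds $274,300 by $39,300, which is 53 full-or-partial $750 increments; reduction = 53 × $20 = $1,060, leaving $180. Adoption Credit: 8% of the $91,500 excess over $222,100 is $7,320; credit = $7,400 − $7,320 = $80. total $180 + $80 = $260
Rafael ($306,850): Health Coverage Credit: income exceeds $274,300 by $32,550, which is 44 full-or-partial $750 increments; reduction = 44 × $20 = $880, leaving $360. Adoption Credit: 8% of the $84,750 excess over $222,100 is $6,780; credit = $7,400 − $6,780 = $620. total $360 + $620 = $980
Difference: |$260 − $980| = $720.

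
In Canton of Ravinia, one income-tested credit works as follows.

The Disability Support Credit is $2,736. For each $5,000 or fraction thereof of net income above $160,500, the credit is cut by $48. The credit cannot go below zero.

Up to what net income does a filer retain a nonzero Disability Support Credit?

After 56 increments the reduction is 56 × $48 = $2,688, leaving $48; one more increment wipes it out. Increment 56 ends at excess 56 × $5,000 = $280,000, so the highest qualifying income is $160,500 + $280,000 = $440,500.

$440,500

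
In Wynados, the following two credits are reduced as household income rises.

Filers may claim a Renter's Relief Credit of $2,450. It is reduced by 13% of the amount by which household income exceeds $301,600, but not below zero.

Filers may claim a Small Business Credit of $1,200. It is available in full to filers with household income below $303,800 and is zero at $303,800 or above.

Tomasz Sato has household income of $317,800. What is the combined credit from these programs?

$344

Renter's Relief Credit: 13% of the $16,200 excess over $301,600 is $2,106; credit = $2,450 − $2,106 = $344.
Small Business Credit: $317,800 meets or exceeds the $303,800 cutoff, so the credit is $0.
Total: $344 + $0 = $344.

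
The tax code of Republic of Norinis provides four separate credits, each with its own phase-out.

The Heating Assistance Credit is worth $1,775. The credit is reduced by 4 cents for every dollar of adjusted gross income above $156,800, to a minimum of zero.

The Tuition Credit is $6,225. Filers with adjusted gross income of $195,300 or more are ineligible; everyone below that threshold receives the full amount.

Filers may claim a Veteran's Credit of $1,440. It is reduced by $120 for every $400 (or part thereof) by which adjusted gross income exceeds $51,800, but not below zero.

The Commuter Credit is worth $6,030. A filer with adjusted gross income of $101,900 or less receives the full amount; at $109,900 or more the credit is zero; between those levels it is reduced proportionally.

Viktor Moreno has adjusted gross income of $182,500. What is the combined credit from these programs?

$6,972

Heating Assistance Credit: 4% of the $25,700 excess over $156,800 is $1,028; credit = $1,775 − $1,028 = $747.
Tuition Credit: $182,500 is below the $195,300 cutoff, so the full $6,225 applies.
Veteran's Credit: income exceeds $51,800 by $130,700 → 327 increments × $120 = $39,240 ≥ base, so the credit is $0.
Commuter Credit: $182,500 is at or above $109,900, so the credit is $0.
Total: $747 + $6,225 + $0 + $0 = $6,972.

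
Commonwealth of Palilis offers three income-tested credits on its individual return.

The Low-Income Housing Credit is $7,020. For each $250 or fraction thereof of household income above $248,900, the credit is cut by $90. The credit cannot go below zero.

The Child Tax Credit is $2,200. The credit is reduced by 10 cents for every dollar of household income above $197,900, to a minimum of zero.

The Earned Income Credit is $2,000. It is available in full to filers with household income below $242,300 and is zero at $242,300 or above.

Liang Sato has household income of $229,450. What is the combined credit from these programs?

Low-Income Housing Credit: $229,450 is at or below the $248,900 threshold, so the full $7,020 applies.
Child Tax Credit: 10% of the $31,550 excess over $197,900 is $3,155 ≥ base, so the credit is $0.
Earned Income Credit: $229,450 is below the $242,300 cutoff, so the full $2,000 applies.
Total: $7,020 + $0 + $2,000 = $9,020.

$9,020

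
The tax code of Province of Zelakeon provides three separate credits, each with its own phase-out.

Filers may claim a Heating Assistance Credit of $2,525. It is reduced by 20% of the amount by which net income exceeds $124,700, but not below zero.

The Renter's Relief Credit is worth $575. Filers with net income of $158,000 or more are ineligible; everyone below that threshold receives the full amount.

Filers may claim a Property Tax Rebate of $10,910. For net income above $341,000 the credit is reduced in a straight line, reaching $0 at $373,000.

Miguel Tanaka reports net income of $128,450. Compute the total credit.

$13,260

Heating Assistance Credit: 20% of the $3,750 excess over $124,700 is $750; credit = $2,525 − $750 = $1,775.
Renter's Relief Credit: $128,450 is below the $158,000 cutoff, so the full $575 applies.
Property Tax Rebate: $128,450 is at or below the $341,000 threshold, so the full $10,910 applies.
Total: $1,775 + $575 + $10,910 = $13,260.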